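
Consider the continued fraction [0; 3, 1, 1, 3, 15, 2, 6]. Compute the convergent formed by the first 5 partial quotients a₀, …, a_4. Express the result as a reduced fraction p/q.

7/25

Starting at the tail and folding back:
Start with 3.
1 + 1/(3/1) = 1 + 1/3 = 4/3
1 + 1/(4/3) = 1 + 3/4 = 7/4
3 + 1/(7/4) = 3 + 4/7 = 25/7
0 + 1/(25/7) = 0 + 7/25 = 7/25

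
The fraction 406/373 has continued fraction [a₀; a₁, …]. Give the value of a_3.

3

⌊406/373⌋ = 1, remainder 33
⌊373/33⌋ = 11, remainder 10
⌊33/10⌋ = 3, remainder 3
⌊10/3⌋ = 3, remainder 1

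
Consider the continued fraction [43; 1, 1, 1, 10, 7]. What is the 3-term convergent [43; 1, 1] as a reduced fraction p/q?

Collapse the nested fraction from the inside out:
Start with 1.
1 + 1/(1/1) = 1 + 1/1 = 2/1
43 + 1/(2/1) = 43 + 1/2 = 87/2

87/2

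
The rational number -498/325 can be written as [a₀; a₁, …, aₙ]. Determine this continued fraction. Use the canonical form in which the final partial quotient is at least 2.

⌊-498/325⌋ = -2, remainder 152
⌊325/152⌋ = 2, remainder 21
⌊152/21⌋ = 7, remainder 5
⌊21/5⌋ = 4, remainder 1
⌊5/1⌋ = 5, remainder 0

[-2; 2, 7, 4, 5]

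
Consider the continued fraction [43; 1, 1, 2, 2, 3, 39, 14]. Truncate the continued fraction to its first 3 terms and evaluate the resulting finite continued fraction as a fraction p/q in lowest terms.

Start with 1.
1 + 1/(1/1) = 1 + 1/1 = 2/1
43 + 1/(2/1) = 43 + 1/2 = 87/2

87/2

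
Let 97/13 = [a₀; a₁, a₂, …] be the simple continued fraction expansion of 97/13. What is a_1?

⌊97/13⌋ = 7, remainder 6
⌊13/6⌋ = 2, remainder 1

2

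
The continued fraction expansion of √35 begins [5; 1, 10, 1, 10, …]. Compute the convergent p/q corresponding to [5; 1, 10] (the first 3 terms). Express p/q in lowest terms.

Work from the innermost term outward:
Start with 10.
1 + 1/(10/1) = 1 + 1/10 = 11/10
5 + 1/(11/10) = 5 + 10/11 = 65/11

65/11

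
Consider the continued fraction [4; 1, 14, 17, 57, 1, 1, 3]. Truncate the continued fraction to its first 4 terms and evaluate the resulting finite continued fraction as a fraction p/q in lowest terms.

Work from the innermost term outward:
Start with 17.
14 + 1/(17/1) = 14 + 1/17 = 239/17
1 + 1/(239/17) = 1 + 17/239 = 256/239
4 + 1/(256/239) = 4 + 239/256 = 1263/256

1263/256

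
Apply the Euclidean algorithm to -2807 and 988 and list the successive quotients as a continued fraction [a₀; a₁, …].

[-3; 6, 3, 2, 2, 2, 1, 2]

Run the Euclidean algorithm, recording each quotient:
⌊-2807/988⌋ = -3, remainder 157
⌊988/157⌋ = 6, remainder 46
⌊157/46⌋ = 3, remainder 19
⌊46/19⌋ = 2, remainder 8
⌊19/8⌋ = 2, remainder 3
⌊8/3⌋ = 2, remainder 2
⌊3/2⌋ = 1, remainder 1
⌊2/1⌋ = 2, remainder 0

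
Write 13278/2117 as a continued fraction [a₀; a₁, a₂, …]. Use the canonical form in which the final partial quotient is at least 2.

[6; 3, 1, 2, 12, 2, 7]

13278 = 6·2117 + 576, so a_0 = 6
2117 = 3·576 + 389, so a_1 = 3
576 = 1·389 + 187, so a_2 = 1
389 = 2·187 + 15, so a_3 = 2
187 = 12·15 + 7, so a_4 = 12
15 = 2·7 + 1, so a_5 = 2
7 = 7·1 + 0, so a_6 = 7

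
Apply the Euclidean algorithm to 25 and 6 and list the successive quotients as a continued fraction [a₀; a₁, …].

25 ÷ 6 → quotient 4, remainder 1
6 ÷ 1 → quotient 6, remainder 0

[4; 6]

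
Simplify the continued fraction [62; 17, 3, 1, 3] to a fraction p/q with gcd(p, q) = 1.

Build up convergents one term at a time:
a_0 = 62: 62/1
a_1 = 17: 1055/17
a_2 = 3: 3227/52
a_3 = 1: 4282/69
a_4 = 3: 16073/259

16073/259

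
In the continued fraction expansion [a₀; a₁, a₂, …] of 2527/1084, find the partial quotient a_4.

2

2527 = 2·1084 + 359, so a_0 = 2
1084 = 3·359 + 7, so a_1 = 3
359 = 51·7 + 2, so a_2 = 51
7 = 3·2 + 1, so a_3 = 3
2 = 2·1 + 0, so a_4 = 2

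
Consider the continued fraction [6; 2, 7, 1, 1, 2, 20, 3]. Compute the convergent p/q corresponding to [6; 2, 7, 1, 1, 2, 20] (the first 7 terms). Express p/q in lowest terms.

a_0 = 6: 6/1
a_1 = 2: 13/2
a_2 = 7: 97/15
a_3 = 1: 110/17
a_4 = 1: 207/32
a_5 = 2: 524/81
a_6 = 20: 10687/1652

10687/1652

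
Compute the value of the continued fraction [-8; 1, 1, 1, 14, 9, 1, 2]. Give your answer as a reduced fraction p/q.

-9433/1285

a_0 = -8: -8/1
a_1 = 1: -7/1
a_2 = 1: -15/2
a_3 = 1: -22/3
a_4 = 14: -323/44
a_5 = 9: -2929/399
a_6 = 1: -3252/443
a_7 = 2: -9433/1285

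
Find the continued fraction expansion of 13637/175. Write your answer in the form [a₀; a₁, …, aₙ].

13637 ÷ 175 → quotient 77, remainder 162
175 ÷ 162 → quotient 1, remainder 13
162 ÷ 13 → quotient 12, remainder 6
13 ÷ 6 → quotient 2, remainder 1
6 ÷ 1 → quotient 6, remainder 0

[77; 1, 12, 2, 6]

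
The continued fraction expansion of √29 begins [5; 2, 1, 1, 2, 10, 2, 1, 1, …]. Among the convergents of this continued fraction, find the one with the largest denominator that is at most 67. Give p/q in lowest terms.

List convergents until the denominator exceeds the bound:
a_0 = 5: 5/1  (≤ bound)
a_1 = 2: 11/2  (≤ bound)
a_2 = 1: 16/3  (≤ bound)
a_3 = 1: 27/5  (≤ bound)
a_4 = 2: 70/13  (≤ bound)
a_5 = 10: 727/135  (> 67, stop)

70/13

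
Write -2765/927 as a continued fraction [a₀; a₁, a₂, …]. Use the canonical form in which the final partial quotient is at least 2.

Run the Euclidean algorithm, recording each quotient:
-2765 = -3·927 + 16, so a_0 = -3
927 = 57·16 + 15, so a_1 = 57
16 = 1·15 + 1, so a_2 = 1
15 = 15·1 + 0, so a_3 = 15

[-3; 57, 1, 15]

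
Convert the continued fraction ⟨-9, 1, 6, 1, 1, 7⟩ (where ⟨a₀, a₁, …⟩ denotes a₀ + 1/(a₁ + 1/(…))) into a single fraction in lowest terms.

Start with 7.
1 + 1/(7/1) = 1 + 1/7 = 8/7
1 + 1/(8/7) = 1 + 7/8 = 15/8
6 + 1/(15/8) = 6 + 8/15 = 98/15
1 + 1/(98/15) = 1 + 15/98 = 113/98
-9 + 1/(113/98) = -9 + 98/113 = -919/113

-919/113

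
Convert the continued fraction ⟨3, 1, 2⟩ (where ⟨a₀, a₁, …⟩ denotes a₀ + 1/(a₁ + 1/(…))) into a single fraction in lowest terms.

11/3

Use the convergent recurrence hₖ = aₖ·hₖ₋₁ + hₖ₋₂ (and likewise for the denominators kₖ):
a_0 = 3: 3/1
a_1 = 1: 4/1
a_2 = 2: 11/3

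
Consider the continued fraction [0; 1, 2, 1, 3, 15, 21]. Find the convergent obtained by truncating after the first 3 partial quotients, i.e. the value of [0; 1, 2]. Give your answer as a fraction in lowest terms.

2/3

a_0 = 0: 0/1
a_1 = 1: 1/1
a_2 = 2: 2/3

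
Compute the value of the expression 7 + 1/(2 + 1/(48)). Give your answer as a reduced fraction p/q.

a_0 = 7: 7/1
a_1 = 2: 15/2
a_2 = 48: 727/97

727/97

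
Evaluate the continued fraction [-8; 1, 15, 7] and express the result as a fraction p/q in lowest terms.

-798/113

a_0 = -8: -8/1
a_1 = 1: -7/1
a_2 = 15: -113/16
a_3 = 7: -798/113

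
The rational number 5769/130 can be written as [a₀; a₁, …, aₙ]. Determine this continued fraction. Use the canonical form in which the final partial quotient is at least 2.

[44; 2, 1, 1, 1, 7, 2]

5769 ÷ 130 → quotient 44, remainder 49
130 ÷ 49 → quotient 2, remainder 32
49 ÷ 32 → quotient 1, remainder 17
32 ÷ 17 → quotient 1, remainder 15
17 ÷ 15 → quotient 1, remainder 2
15 ÷ 2 → quotient 7, remainder 1
2 ÷ 1 → quotient 2, remainder 0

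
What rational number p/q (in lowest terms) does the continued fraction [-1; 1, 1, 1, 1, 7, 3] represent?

Compute successive convergents:
a_0 = -1: -1/1
a_1 = 1: 0/1
a_2 = 1: -1/2
a_3 = 1: -1/3
a_4 = 1: -2/5
a_5 = 7: -15/38
a_6 = 3: -47/119

-47/119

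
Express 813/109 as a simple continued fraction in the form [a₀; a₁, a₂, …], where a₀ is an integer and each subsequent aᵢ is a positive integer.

[7; 2, 5, 1, 1, 4]

813 ÷ 109 → quotient 7, remainder 50
109 ÷ 50 → quotient 2, remainder 9
50 ÷ 9 → quotient 5, remainder 5
9 ÷ 5 → quotient 1, remainder 4
5 ÷ 4 → quotient 1, remainder 1
4 ÷ 1 → quotient 4, remainder 0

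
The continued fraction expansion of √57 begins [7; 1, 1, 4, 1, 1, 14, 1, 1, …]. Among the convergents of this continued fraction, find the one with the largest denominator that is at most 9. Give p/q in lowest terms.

a_0 = 7: 7/1  (≤ bound)
a_1 = 1: 8/1  (≤ bound)
a_2 = 1: 15/2  (≤ bound)
a_3 = 4: 68/9  (≤ bound)
a_4 = 1: 83/11  (> 9, stop)

68/9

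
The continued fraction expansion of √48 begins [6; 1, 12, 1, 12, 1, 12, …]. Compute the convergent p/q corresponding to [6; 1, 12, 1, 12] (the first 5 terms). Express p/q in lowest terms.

1254/181

Collapse the nested fraction from the inside out:
Start with 12.
1 + 1/(12/1) = 1 + 1/12 = 13/12
12 + 1/(13/12) = 12 + 12/13 = 168/13
1 + 1/(168/13) = 1 + 13/168 = 181/168
6 + 1/(181/168) = 6 + 168/181 = 1254/181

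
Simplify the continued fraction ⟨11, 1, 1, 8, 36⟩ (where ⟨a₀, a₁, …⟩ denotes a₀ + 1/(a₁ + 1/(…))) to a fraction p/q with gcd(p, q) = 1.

7079/614

Start with 36.
8 + 1/(36/1) = 8 + 1/36 = 289/36
1 + 1/(289/36) = 1 + 36/289 = 325/289
1 + 1/(325/289) = 1 + 289/325 = 614/325
11 + 1/(614/325) = 11 + 325/614 = 7079/614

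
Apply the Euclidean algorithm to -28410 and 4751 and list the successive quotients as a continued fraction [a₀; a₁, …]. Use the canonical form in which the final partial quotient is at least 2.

Run the Euclidean algorithm, recording each quotient:
-28410 ÷ 4751 → quotient -6, remainder 96
4751 ÷ 96 → quotient 49, remainder 47
96 ÷ 47 → quotient 2, remainder 2
47 ÷ 2 → quotient 23, remainder 1
2 ÷ 1 → quotient 2, remainder 0

[-6; 49, 2, 23, 2]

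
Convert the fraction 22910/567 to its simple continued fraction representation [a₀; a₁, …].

[40; 2, 2, 6, 1, 2, 5]

Run the Euclidean algorithm, recording each quotient:
22910 ÷ 567 → quotient 40, remainder 230
567 ÷ 230 → quotient 2, remainder 107
230 ÷ 107 → quotient 2, remainder 16
107 ÷ 16 → quotient 6, remainder 11
16 ÷ 11 → quotient 1, remainder 5
11 ÷ 5 → quotient 2, remainder 1
5 ÷ 1 → quotient 5, remainder 0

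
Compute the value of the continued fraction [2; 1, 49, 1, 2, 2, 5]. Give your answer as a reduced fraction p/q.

5743/1927

Start with 5.
2 + 1/(5/1) = 2 + 1/5 = 11/5
2 + 1/(11/5) = 2 + 5/11 = 27/11
1 + 1/(27/11) = 1 + 11/27 = 38/27
49 + 1/(38/27) = 49 + 27/38 = 1889/38
1 + 1/(1889/38) = 1 + 38/1889 = 1927/1889
2 + 1/(1927/1889) = 2 + 1889/1927 = 5743/1927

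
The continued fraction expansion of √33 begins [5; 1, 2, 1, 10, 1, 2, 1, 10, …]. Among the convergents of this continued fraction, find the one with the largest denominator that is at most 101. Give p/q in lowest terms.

a_0 = 5: 5/1  (≤ bound)
a_1 = 1: 6/1  (≤ bound)
a_2 = 2: 17/3  (≤ bound)
a_3 = 1: 23/4  (≤ bound)
a_4 = 10: 247/43  (≤ bound)
a_5 = 1: 270/47  (≤ bound)
a_6 = 2: 787/137  (> 101, stop)

270/47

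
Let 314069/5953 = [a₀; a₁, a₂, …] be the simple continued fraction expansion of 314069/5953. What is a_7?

14

⌊314069/5953⌋ = 52, remainder 4513
⌊5953/4513⌋ = 1, remainder 1440
⌊4513/1440⌋ = 3, remainder 193
⌊1440/193⌋ = 7, remainder 89
⌊193/89⌋ = 2, remainder 15
⌊89/15⌋ = 5, remainder 14
⌊15/14⌋ = 1, remainder 1
⌊14/1⌋ = 14, remainder 0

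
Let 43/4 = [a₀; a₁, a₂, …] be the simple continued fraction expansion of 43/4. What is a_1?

Run the Euclidean algorithm, recording each quotient:
43 = 10·4 + 3, so a_0 = 10
4 = 1·3 + 1, so a_1 = 1

1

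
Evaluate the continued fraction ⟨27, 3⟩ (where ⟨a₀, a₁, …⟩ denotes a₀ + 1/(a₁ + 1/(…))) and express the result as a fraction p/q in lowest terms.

Work from the innermost term outward:
Start with 3.
27 + 1/(3/1) = 27 + 1/3 = 82/3

82/3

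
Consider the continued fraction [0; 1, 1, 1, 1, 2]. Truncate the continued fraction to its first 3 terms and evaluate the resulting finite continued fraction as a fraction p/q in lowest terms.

Collapse the nested fraction from the inside out:
Start with 1.
1 + 1/(1/1) = 1 + 1/1 = 2/1
0 + 1/(2/1) = 0 + 1/2 = 1/2

1/2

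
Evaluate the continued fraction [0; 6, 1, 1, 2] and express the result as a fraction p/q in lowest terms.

Start with 2.
1 + 1/(2/1) = 1 + 1/2 = 3/2
1 + 1/(3/2) = 1 + 2/3 = 5/3
6 + 1/(5/3) = 6 + 3/5 = 33/5
0 + 1/(33/5) = 0 + 5/33 = 5/33

5/33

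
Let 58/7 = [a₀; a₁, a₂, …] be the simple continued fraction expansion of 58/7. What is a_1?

3

⌊58/7⌋ = 8, remainder 2
⌊7/2⌋ = 3, remainder 1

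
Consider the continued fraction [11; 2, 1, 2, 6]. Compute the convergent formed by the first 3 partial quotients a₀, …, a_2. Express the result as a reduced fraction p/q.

34/3

Work from the innermost term outward:
Start with 1.
2 + 1/(1/1) = 2 + 1/1 = 3/1
11 + 1/(3/1) = 11 + 1/3 = 34/3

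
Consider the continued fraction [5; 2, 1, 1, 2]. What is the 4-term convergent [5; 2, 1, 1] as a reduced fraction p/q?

a_0 = 5: 5/1
a_1 = 2: 11/2
a_2 = 1: 16/3
a_3 = 1: 27/5

27/5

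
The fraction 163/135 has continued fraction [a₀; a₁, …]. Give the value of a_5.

Run the Euclidean algorithm, recording each quotient:
163 = 1·135 + 28, so a_0 = 1
135 = 4·28 + 23, so a_1 = 4
28 = 1·23 + 5, so a_2 = 1
23 = 4·5 + 3, so a_3 = 4
5 = 1·3 + 2, so a_4 = 1
3 = 1·2 + 1, so a_5 = 1

1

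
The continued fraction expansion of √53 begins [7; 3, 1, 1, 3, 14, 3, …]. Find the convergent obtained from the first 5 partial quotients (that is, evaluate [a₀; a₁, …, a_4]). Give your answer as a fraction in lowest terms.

Collapse the nested fraction from the inside out:
Start with 3.
1 + 1/(3/1) = 1 + 1/3 = 4/3
1 + 1/(4/3) = 1 + 3/4 = 7/4
3 + 1/(7/4) = 3 + 4/7 = 25/7
7 + 1/(25/7) = 7 + 7/25 = 182/25

182/25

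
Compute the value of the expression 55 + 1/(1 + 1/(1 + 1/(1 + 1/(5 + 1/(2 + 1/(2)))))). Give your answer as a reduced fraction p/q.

Build up convergents one term at a time:
a_0 = 55: 55/1
a_1 = 1: 56/1
a_2 = 1: 111/2
a_3 = 1: 167/3
a_4 = 5: 946/17
a_5 = 2: 2059/37
a_6 = 2: 5064/91

5064/91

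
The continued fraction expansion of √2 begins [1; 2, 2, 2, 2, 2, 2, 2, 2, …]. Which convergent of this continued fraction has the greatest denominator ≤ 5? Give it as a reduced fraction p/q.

7/5

a_0 = 1: 1/1  (≤ bound)
a_1 = 2: 3/2  (≤ bound)
a_2 = 2: 7/5  (≤ bound)
a_3 = 2: 17/12  (> 5, stop)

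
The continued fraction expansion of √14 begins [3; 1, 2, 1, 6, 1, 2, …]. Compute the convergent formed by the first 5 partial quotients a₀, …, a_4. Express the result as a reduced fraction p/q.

101/27

Starting at the tail and folding back:
Start with 6.
1 + 1/(6/1) = 1 + 1/6 = 7/6
2 + 1/(7/6) = 2 + 6/7 = 20/7
1 + 1/(20/7) = 1 + 7/20 = 27/20
3 + 1/(27/20) = 3 + 20/27 = 101/27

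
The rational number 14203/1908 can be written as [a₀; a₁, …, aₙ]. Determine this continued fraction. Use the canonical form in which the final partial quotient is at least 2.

[7; 2, 3, 1, 22, 1, 3, 2]

Apply division with remainder until the remainder is 0:
14203 ÷ 1908 → quotient 7, remainder 847
1908 ÷ 847 → quotient 2, remainder 214
847 ÷ 214 → quotient 3, remainder 205
214 ÷ 205 → quotient 1, remainder 9
205 ÷ 9 → quotient 22, remainder 7
9 ÷ 7 → quotient 1, remainder 2
7 ÷ 2 → quotient 3, remainder 1
2 ÷ 1 → quotient 2, remainder 0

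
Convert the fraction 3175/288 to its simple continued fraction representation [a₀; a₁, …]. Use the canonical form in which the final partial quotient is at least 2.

[11; 41, 7]

3175 ÷ 288 → quotient 11, remainder 7
288 ÷ 7 → quotient 41, remainder 1
7 ÷ 1 → quotient 7, remainder 0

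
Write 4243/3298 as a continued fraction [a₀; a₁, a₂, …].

[1; 3, 2, 24, 2, 1, 2, 2]

Apply division with remainder until the remainder is 0:
⌊4243/3298⌋ = 1, remainder 945
⌊3298/945⌋ = 3, remainder 463
⌊945/463⌋ = 2, remainder 19
⌊463/19⌋ = 24, remainder 7
⌊19/7⌋ = 2, remainder 5
⌊7/5⌋ = 1, remainder 2
⌊5/2⌋ = 2, remainder 1
⌊2/1⌋ = 2, remainder 0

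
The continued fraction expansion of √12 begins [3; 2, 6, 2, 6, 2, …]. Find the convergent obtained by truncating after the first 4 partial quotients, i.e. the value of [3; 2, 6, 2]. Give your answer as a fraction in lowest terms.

Collapse the nested fraction from the inside out:
Start with 2.
6 + 1/(2/1) = 6 + 1/2 = 13/2
2 + 1/(13/2) = 2 + 2/13 = 28/13
3 + 1/(28/13) = 3 + 13/28 = 97/28

97/28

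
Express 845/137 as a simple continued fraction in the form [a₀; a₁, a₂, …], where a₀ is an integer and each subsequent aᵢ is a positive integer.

845 ÷ 137 → quotient 6, remainder 23
137 ÷ 23 → quotient 5, remainder 22
23 ÷ 22 → quotient 1, remainder 1
22 ÷ 1 → quotient 22, remainder 0

[6; 5, 1, 22]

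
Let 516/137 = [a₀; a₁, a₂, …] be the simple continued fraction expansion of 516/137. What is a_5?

1

⌊516/137⌋ = 3, remainder 105
⌊137/105⌋ = 1, remainder 32
⌊105/32⌋ = 3, remainder 9
⌊32/9⌋ = 3, remainder 5
⌊9/5⌋ = 1, remainder 4
⌊5/4⌋ = 1, remainder 1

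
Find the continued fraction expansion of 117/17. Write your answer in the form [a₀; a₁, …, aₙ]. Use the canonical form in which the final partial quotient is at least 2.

117 = 6·17 + 15, so a_0 = 6
17 = 1·15 + 2, so a_1 = 1
15 = 7·2 + 1, so a_2 = 7
2 = 2·1 + 0, so a_3 = 2

[6; 1, 7, 2]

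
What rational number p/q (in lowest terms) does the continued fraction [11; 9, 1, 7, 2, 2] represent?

4607/415

Compute successive convergents:
a_0 = 11: 11/1
a_1 = 9: 100/9
a_2 = 1: 111/10
a_3 = 7: 877/79
a_4 = 2: 1865/168
a_5 = 2: 4607/415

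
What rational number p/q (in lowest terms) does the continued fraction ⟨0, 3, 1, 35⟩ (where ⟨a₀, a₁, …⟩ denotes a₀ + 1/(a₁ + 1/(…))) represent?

36/143

Use the convergent recurrence hₖ = aₖ·hₖ₋₁ + hₖ₋₂ (and likewise for the denominators kₖ):
a_0 = 0: 0/1
a_1 = 3: 1/3
a_2 = 1: 1/4
a_3 = 35: 36/143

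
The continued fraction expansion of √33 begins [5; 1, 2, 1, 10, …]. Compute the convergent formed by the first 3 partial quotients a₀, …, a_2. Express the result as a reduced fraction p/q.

17/3

Use the convergent recurrence hₖ = aₖ·hₖ₋₁ + hₖ₋₂ (and likewise for the denominators kₖ):
a_0 = 5: 5/1
a_1 = 1: 6/1
a_2 = 2: 17/3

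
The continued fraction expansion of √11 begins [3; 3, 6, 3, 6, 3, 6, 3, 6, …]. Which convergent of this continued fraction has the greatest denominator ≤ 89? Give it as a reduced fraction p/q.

199/60

List convergents until the denominator exceeds the bound:
a_0 = 3: 3/1  (≤ bound)
a_1 = 3: 10/3  (≤ bound)
a_2 = 6: 63/19  (≤ bound)
a_3 = 3: 199/60  (≤ bound)
a_4 = 6: 1257/379  (> 89, stop)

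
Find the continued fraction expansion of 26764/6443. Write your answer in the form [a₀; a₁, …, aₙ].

Run the Euclidean algorithm, recording each quotient:
26764 ÷ 6443 → quotient 4, remainder 992
6443 ÷ 992 → quotient 6, remainder 491
992 ÷ 491 → quotient 2, remainder 10
491 ÷ 10 → quotient 49, remainder 1
10 ÷ 1 → quotient 10, remainder 0

[4; 6, 2, 49, 10]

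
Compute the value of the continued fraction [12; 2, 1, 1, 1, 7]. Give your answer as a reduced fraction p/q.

Work from the innermost term outward:
Start with 7.
1 + 1/(7/1) = 1 + 1/7 = 8/7
1 + 1/(8/7) = 1 + 7/8 = 15/8
1 + 1/(15/8) = 1 + 8/15 = 23/15
2 + 1/(23/15) = 2 + 15/23 = 61/23
12 + 1/(61/23) = 12 + 23/61 = 755/61

755/61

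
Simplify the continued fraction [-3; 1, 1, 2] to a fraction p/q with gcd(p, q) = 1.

Work from the innermost term outward:
Start with 2.
1 + 1/(2/1) = 1 + 1/2 = 3/2
1 + 1/(3/2) = 1 + 2/3 = 5/3
-3 + 1/(5/3) = -3 + 3/5 = -12/5

-12/5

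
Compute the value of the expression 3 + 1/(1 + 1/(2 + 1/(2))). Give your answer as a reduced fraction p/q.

26/7

Use the convergent recurrence hₖ = aₖ·hₖ₋₁ + hₖ₋₂ (and likewise for the denominators kₖ):
a_0 = 3: 3/1
a_1 = 1: 4/1
a_2 = 2: 11/3
a_3 = 2: 26/7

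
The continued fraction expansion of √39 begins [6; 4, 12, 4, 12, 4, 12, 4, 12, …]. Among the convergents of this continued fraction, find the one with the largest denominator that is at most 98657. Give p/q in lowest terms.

a_0 = 6: 6/1  (≤ bound)
a_1 = 4: 25/4  (≤ bound)
a_2 = 12: 306/49  (≤ bound)
a_3 = 4: 1249/200  (≤ bound)
a_4 = 12: 15294/2449  (≤ bound)
a_5 = 4: 62425/9996  (≤ bound)
a_6 = 12: 764394/122401  (> 98657, stop)

62425/9996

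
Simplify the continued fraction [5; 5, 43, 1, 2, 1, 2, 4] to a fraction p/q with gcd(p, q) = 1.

a_0 = 5: 5/1
a_1 = 5: 26/5
a_2 = 43: 1123/216
a_3 = 1: 1149/221
a_4 = 2: 3421/658
a_5 = 1: 4570/879
a_6 = 2: 12561/2416
a_7 = 4: 54814/10543

54814/10543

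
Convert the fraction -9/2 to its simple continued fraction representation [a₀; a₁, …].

[-5; 2]

⌊-9/2⌋ = -5, remainder 1
⌊2/1⌋ = 2, remainder 0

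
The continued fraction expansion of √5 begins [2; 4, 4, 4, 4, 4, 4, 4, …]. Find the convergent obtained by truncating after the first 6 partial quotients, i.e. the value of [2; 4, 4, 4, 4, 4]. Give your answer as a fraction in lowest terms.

2889/1292

a_0 = 2: 2/1
a_1 = 4: 9/4
a_2 = 4: 38/17
a_3 = 4: 161/72
a_4 = 4: 682/305
a_5 = 4: 2889/1292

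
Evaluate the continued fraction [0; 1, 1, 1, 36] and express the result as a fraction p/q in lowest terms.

73/110

Start with 36.
1 + 1/(36/1) = 1 + 1/36 = 37/36
1 + 1/(37/36) = 1 + 36/37 = 73/37
1 + 1/(73/37) = 1 + 37/73 = 110/73
0 + 1/(110/73) = 0 + 73/110 = 73/110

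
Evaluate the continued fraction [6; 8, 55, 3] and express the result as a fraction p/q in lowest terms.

8152/1331

Start with 3.
55 + 1/(3/1) = 55 + 1/3 = 166/3
8 + 1/(166/3) = 8 + 3/166 = 1331/166
6 + 1/(1331/166) = 6 + 166/1331 = 8152/1331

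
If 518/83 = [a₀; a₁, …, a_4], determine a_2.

518 = 6·83 + 20, so a_0 = 6
83 = 4·20 + 3, so a_1 = 4
20 = 6·3 + 2, so a_2 = 6

6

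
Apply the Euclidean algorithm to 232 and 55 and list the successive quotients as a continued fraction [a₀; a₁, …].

Apply division with remainder until the remainder is 0:
232 ÷ 55 → quotient 4, remainder 12
55 ÷ 12 → quotient 4, remainder 7
12 ÷ 7 → quotient 1, remainder 5
7 ÷ 5 → quotient 1, remainder 2
5 ÷ 2 → quotient 2, remainder 1
2 ÷ 1 → quotient 2, remainder 0

[4; 4, 1, 1, 2, 2]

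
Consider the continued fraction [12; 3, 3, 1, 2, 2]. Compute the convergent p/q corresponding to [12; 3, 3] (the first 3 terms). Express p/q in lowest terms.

a_0 = 12: 12/1
a_1 = 3: 37/3
a_2 = 3: 123/10

123/10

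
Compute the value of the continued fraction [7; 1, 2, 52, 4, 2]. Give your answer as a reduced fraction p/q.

10882/1419

a_0 = 7: 7/1
a_1 = 1: 8/1
a_2 = 2: 23/3
a_3 = 52: 1204/157
a_4 = 4: 4839/631
a_5 = 2: 10882/1419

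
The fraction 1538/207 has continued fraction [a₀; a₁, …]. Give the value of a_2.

3

1538 = 7·207 + 89, so a_0 = 7
207 = 2·89 + 29, so a_1 = 2
89 = 3·29 + 2, so a_2 = 3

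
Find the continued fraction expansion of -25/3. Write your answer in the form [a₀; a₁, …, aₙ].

[-9; 1, 2]

-25 = -9·3 + 2, so a_0 = -9
3 = 1·2 + 1, so a_1 = 1
2 = 2·1 + 0, so a_2 = 2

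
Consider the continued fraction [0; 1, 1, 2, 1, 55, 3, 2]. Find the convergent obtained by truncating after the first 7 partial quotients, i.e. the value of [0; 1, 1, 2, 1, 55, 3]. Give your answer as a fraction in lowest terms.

673/1177

Start with 3.
55 + 1/(3/1) = 55 + 1/3 = 166/3
1 + 1/(166/3) = 1 + 3/166 = 169/166
2 + 1/(169/166) = 2 + 166/169 = 504/169
1 + 1/(504/169) = 1 + 169/504 = 673/504
1 + 1/(673/504) = 1 + 504/673 = 1177/673
0 + 1/(1177/673) = 0 + 673/1177 = 673/1177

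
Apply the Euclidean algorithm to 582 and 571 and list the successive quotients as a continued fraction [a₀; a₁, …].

Repeatedly divide and take the remainder:
⌊582/571⌋ = 1, remainder 11
⌊571/11⌋ = 51, remainder 10
⌊11/10⌋ = 1, remainder 1
⌊10/1⌋ = 10, remainder 0

[1; 51, 1, 10]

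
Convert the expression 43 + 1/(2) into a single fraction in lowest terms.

Start with 2.
43 + 1/(2/1) = 43 + 1/2 = 87/2

87/2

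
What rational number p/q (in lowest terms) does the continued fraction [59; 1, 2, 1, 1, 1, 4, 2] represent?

6749/113

Start with 2.
4 + 1/(2/1) = 4 + 1/2 = 9/2
1 + 1/(9/2) = 1 + 2/9 = 11/9
1 + 1/(11/9) = 1 + 9/11 = 20/11
1 + 1/(20/11) = 1 + 11/20 = 31/20
2 + 1/(31/20) = 2 + 20/31 = 82/31
1 + 1/(82/31) = 1 + 31/82 = 113/82
59 + 1/(113/82) = 59 + 82/113 = 6749/113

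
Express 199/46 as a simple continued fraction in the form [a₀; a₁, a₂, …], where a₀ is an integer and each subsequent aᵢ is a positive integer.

Run the Euclidean algorithm, recording each quotient:
199 = 4·46 + 15, so a_0 = 4
46 = 3·15 + 1, so a_1 = 3
15 = 15·1 + 0, so a_2 = 15

[4; 3, 15]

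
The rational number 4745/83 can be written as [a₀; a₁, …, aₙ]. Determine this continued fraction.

Run the Euclidean algorithm, recording each quotient:
4745 = 57·83 + 14, so a_0 = 57
83 = 5·14 + 13, so a_1 = 5
14 = 1·13 + 1, so a_2 = 1
13 = 13·1 + 0, so a_3 = 13

[57; 5, 1, 13]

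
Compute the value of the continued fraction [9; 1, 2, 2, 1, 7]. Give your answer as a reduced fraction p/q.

747/77

Starting at the tail and folding back:
Start with 7.
1 + 1/(7/1) = 1 + 1/7 = 8/7
2 + 1/(8/7) = 2 + 7/8 = 23/8
2 + 1/(23/8) = 2 + 8/23 = 54/23
1 + 1/(54/23) = 1 + 23/54 = 77/54
9 + 1/(77/54) = 9 + 54/77 = 747/77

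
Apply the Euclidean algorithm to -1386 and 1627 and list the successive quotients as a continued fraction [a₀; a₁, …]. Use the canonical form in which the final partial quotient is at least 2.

[-1; 6, 1, 3, 60]

⌊-1386/1627⌋ = -1, remainder 241
⌊1627/241⌋ = 6, remainder 181
⌊241/181⌋ = 1, remainder 60
⌊181/60⌋ = 3, remainder 1
⌊60/1⌋ = 60, remainder 0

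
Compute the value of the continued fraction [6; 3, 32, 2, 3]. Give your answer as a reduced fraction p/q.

4355/688

a_0 = 6: 6/1
a_1 = 3: 19/3
a_2 = 32: 614/97
a_3 = 2: 1247/197
a_4 = 3: 4355/688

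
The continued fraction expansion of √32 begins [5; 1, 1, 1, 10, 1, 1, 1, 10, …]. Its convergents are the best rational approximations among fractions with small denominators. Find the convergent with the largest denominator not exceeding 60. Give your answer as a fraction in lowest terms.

198/35

a_0 = 5: 5/1  (≤ bound)
a_1 = 1: 6/1  (≤ bound)
a_2 = 1: 11/2  (≤ bound)
a_3 = 1: 17/3  (≤ bound)
a_4 = 10: 181/32  (≤ bound)
a_5 = 1: 198/35  (≤ bound)
a_6 = 1: 379/67  (> 60, stop)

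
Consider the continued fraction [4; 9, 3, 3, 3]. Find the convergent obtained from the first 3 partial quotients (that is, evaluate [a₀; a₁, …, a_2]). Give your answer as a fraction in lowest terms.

115/28

Use the convergent recurrence hₖ = aₖ·hₖ₋₁ + hₖ₋₂ (and likewise for the denominators kₖ):
a_0 = 4: 4/1
a_1 = 9: 37/9
a_2 = 3: 115/28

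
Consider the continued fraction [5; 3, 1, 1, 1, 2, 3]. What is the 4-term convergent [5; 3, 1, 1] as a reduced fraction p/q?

Compute successive convergents:
a_0 = 5: 5/1
a_1 = 3: 16/3
a_2 = 1: 21/4
a_3 = 1: 37/7

37/7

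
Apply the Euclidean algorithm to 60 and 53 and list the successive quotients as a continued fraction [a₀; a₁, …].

60 ÷ 53 → quotient 1, remainder 7
53 ÷ 7 → quotient 7, remainder 4
7 ÷ 4 → quotient 1, remainder 3
4 ÷ 3 → quotient 1, remainder 1
3 ÷ 1 → quotient 3, remainder 0

[1; 7, 1, 1, 3]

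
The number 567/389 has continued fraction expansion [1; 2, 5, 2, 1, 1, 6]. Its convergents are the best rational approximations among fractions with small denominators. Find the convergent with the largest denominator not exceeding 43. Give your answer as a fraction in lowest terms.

51/35

List convergents until the denominator exceeds the bound:
a_0 = 1: 1/1  (≤ bound)
a_1 = 2: 3/2  (≤ bound)
a_2 = 5: 16/11  (≤ bound)
a_3 = 2: 35/24  (≤ bound)
a_4 = 1: 51/35  (≤ bound)
a_5 = 1: 86/59  (> 43, stop)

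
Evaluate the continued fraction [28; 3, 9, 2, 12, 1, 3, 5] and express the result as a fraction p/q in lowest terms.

464481/16400

Start with 5.
3 + 1/(5/1) = 3 + 1/5 = 16/5
1 + 1/(16/5) = 1 + 5/16 = 21/16
12 + 1/(21/16) = 12 + 16/21 = 268/21
2 + 1/(268/21) = 2 + 21/268 = 557/268
9 + 1/(557/268) = 9 + 268/557 = 5281/557
3 + 1/(5281/557) = 3 + 557/5281 = 16400/5281
28 + 1/(16400/5281) = 28 + 5281/16400 = 464481/16400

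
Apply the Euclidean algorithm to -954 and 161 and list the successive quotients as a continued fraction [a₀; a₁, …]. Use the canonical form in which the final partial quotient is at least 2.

[-6; 13, 2, 2, 2]

Repeatedly divide and take the remainder:
-954 = -6·161 + 12, so a_0 = -6
161 = 13·12 + 5, so a_1 = 13
12 = 2·5 + 2, so a_2 = 2
5 = 2·2 + 1, so a_3 = 2
2 = 2·1 + 0, so a_4 = 2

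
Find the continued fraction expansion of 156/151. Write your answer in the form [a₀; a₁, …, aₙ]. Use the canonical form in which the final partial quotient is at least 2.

Apply division with remainder until the remainder is 0:
⌊156/151⌋ = 1, remainder 5
⌊151/5⌋ = 30, remainder 1
⌊5/1⌋ = 5, remainder 0

[1; 30, 5]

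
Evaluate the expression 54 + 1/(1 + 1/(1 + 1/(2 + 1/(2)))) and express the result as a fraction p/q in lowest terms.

Start with 2.
2 + 1/(2/1) = 2 + 1/2 = 5/2
1 + 1/(5/2) = 1 + 2/5 = 7/5
1 + 1/(7/5) = 1 + 5/7 = 12/7
54 + 1/(12/7) = 54 + 7/12 = 655/12

655/12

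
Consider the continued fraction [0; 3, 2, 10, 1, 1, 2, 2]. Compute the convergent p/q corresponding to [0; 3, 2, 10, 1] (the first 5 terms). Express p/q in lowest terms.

a_0 = 0: 0/1
a_1 = 3: 1/3
a_2 = 2: 2/7
a_3 = 10: 21/73
a_4 = 1: 23/80

23/80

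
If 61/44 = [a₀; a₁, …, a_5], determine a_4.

2

61 ÷ 44 → quotient 1, remainder 17
44 ÷ 17 → quotient 2, remainder 10
17 ÷ 10 → quotient 1, remainder 7
10 ÷ 7 → quotient 1, remainder 3
7 ÷ 3 → quotient 2, remainder 1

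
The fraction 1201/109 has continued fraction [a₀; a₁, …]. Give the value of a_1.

1201 = 11·109 + 2, so a_0 = 11
109 = 54·2 + 1, so a_1 = 54

54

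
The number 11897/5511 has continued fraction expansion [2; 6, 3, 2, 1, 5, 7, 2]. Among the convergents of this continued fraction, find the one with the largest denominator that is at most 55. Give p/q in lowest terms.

List convergents until the denominator exceeds the bound:
a_0 = 2: 2/1  (≤ bound)
a_1 = 6: 13/6  (≤ bound)
a_2 = 3: 41/19  (≤ bound)
a_3 = 2: 95/44  (≤ bound)
a_4 = 1: 136/63  (> 55, stop)

95/44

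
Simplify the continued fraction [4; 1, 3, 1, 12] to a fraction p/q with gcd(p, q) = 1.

307/64

Compute successive convergents:
a_0 = 4: 4/1
a_1 = 1: 5/1
a_2 = 3: 19/4
a_3 = 1: 24/5
a_4 = 12: 307/64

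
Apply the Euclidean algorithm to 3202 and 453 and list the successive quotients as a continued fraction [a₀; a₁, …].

[7; 14, 1, 1, 1, 1, 2, 2]

3202 = 7·453 + 31, so a_0 = 7
453 = 14·31 + 19, so a_1 = 14
31 = 1·19 + 12, so a_2 = 1
19 = 1·12 + 7, so a_3 = 1
12 = 1·7 + 5, so a_4 = 1
7 = 1·5 + 2, so a_5 = 1
5 = 2·2 + 1, so a_6 = 2
2 = 2·1 + 0, so a_7 = 2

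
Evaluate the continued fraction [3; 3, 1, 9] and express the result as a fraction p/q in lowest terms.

Compute successive convergents:
a_0 = 3: 3/1
a_1 = 3: 10/3
a_2 = 1: 13/4
a_3 = 9: 127/39

127/39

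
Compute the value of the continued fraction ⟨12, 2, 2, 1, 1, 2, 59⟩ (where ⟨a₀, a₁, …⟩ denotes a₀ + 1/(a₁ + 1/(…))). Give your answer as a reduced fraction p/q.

22864/1841

a_0 = 12: 12/1
a_1 = 2: 25/2
a_2 = 2: 62/5
a_3 = 1: 87/7
a_4 = 1: 149/12
a_5 = 2: 385/31
a_6 = 59: 22864/1841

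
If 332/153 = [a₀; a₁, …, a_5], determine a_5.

Repeatedly divide and take the remainder:
332 ÷ 153 → quotient 2, remainder 26
153 ÷ 26 → quotient 5, remainder 23
26 ÷ 23 → quotient 1, remainder 3
23 ÷ 3 → quotient 7, remainder 2
3 ÷ 2 → quotient 1, remainder 1
2 ÷ 1 → quotient 2, remainder 0

2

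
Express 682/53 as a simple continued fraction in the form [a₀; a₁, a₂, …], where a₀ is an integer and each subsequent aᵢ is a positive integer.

682 = 12·53 + 46, so a_0 = 12
53 = 1·46 + 7, so a_1 = 1
46 = 6·7 + 4, so a_2 = 6
7 = 1·4 + 3, so a_3 = 1
4 = 1·3 + 1, so a_4 = 1
3 = 3·1 + 0, so a_5 = 3

[12; 1, 6, 1, 1, 3]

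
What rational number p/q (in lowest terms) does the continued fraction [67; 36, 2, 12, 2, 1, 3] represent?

Build up convergents one term at a time:
a_0 = 67: 67/1
a_1 = 36: 2413/36
a_2 = 2: 4893/73
a_3 = 12: 61129/912
a_4 = 2: 127151/1897
a_5 = 1: 188280/2809
a_6 = 3: 691991/10324

691991/10324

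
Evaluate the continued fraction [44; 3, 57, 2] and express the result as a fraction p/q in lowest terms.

Compute successive convergents:
a_0 = 44: 44/1
a_1 = 3: 133/3
a_2 = 57: 7625/172
a_3 = 2: 15383/347

15383/347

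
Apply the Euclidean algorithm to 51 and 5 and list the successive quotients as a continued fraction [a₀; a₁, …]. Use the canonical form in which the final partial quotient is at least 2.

[10; 5]

51 = 10·5 + 1, so a_0 = 10
5 = 5·1 + 0, so a_1 = 5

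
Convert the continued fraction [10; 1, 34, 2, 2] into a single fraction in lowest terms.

1942/177

Start with 2.
2 + 1/(2/1) = 2 + 1/2 = 5/2
34 + 1/(5/2) = 34 + 2/5 = 172/5
1 + 1/(172/5) = 1 + 5/172 = 177/172
10 + 1/(177/172) = 10 + 172/177 = 1942/177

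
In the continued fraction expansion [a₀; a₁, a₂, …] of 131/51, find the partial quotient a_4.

7

⌊131/51⌋ = 2, remainder 29
⌊51/29⌋ = 1, remainder 22
⌊29/22⌋ = 1, remainder 7
⌊22/7⌋ = 3, remainder 1
⌊7/1⌋ = 7, remainder 0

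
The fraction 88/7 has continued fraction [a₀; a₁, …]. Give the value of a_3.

3

Apply division with remainder until the remainder is 0:
88 = 12·7 + 4, so a_0 = 12
7 = 1·4 + 3, so a_1 = 1
4 = 1·3 + 1, so a_2 = 1
3 = 3·1 + 0, so a_3 = 3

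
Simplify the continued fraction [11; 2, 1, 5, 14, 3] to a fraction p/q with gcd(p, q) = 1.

Use the convergent recurrence hₖ = aₖ·hₖ₋₁ + hₖ₋₂ (and likewise for the denominators kₖ):
a_0 = 11: 11/1
a_1 = 2: 23/2
a_2 = 1: 34/3
a_3 = 5: 193/17
a_4 = 14: 2736/241
a_5 = 3: 8401/740

8401/740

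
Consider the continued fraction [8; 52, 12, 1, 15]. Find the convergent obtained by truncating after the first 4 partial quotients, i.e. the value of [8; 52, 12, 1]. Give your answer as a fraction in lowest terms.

a_0 = 8: 8/1
a_1 = 52: 417/52
a_2 = 12: 5012/625
a_3 = 1: 5429/677

5429/677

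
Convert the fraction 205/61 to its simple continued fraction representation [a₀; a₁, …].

[3; 2, 1, 3, 2, 2]

⌊205/61⌋ = 3, remainder 22
⌊61/22⌋ = 2, remainder 17
⌊22/17⌋ = 1, remainder 5
⌊17/5⌋ = 3, remainder 2
⌊5/2⌋ = 2, remainder 1
⌊2/1⌋ = 2, remainder 0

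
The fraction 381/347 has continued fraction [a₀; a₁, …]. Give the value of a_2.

4

Apply division with remainder until the remainder is 0:
381 ÷ 347 → quotient 1, remainder 34
347 ÷ 34 → quotient 10, remainder 7
34 ÷ 7 → quotient 4, remainder 6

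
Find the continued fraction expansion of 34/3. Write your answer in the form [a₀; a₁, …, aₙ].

[11; 3]

Repeatedly divide and take the remainder:
⌊34/3⌋ = 11, remainder 1
⌊3/1⌋ = 3, remainder 0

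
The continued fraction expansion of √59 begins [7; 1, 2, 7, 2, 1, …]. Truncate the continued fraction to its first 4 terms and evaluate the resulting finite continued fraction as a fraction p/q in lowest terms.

Start with 7.
2 + 1/(7/1) = 2 + 1/7 = 15/7
1 + 1/(15/7) = 1 + 7/15 = 22/15
7 + 1/(22/15) = 7 + 15/22 = 169/22

169/22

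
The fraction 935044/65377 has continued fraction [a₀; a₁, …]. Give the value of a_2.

Repeatedly divide and take the remainder:
935044 ÷ 65377 → quotient 14, remainder 19766
65377 ÷ 19766 → quotient 3, remainder 6079
19766 ÷ 6079 → quotient 3, remainder 1529

3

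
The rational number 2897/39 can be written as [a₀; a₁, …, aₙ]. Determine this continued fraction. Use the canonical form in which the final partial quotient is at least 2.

Apply division with remainder until the remainder is 0:
⌊2897/39⌋ = 74, remainder 11
⌊39/11⌋ = 3, remainder 6
⌊11/6⌋ = 1, remainder 5
⌊6/5⌋ = 1, remainder 1
⌊5/1⌋ = 5, remainder 0

[74; 3, 1, 1, 5]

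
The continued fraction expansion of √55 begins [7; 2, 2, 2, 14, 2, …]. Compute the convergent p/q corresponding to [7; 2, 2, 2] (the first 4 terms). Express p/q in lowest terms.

a_0 = 7: 7/1
a_1 = 2: 15/2
a_2 = 2: 37/5
a_3 = 2: 89/12

89/12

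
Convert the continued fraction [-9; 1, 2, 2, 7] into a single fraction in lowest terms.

Build up convergents one term at a time:
a_0 = -9: -9/1
a_1 = 1: -8/1
a_2 = 2: -25/3
a_3 = 2: -58/7
a_4 = 7: -431/52

-431/52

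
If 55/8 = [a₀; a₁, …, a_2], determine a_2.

7

Repeatedly divide and take the remainder:
⌊55/8⌋ = 6, remainder 7
⌊8/7⌋ = 1, remainder 1
⌊7/1⌋ = 7, remainder 0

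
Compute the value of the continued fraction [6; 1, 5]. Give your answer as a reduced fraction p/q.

41/6

a_0 = 6: 6/1
a_1 = 1: 7/1
a_2 = 5: 41/6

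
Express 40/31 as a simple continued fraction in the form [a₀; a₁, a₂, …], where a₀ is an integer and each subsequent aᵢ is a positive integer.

Apply division with remainder until the remainder is 0:
⌊40/31⌋ = 1, remainder 9
⌊31/9⌋ = 3, remainder 4
⌊9/4⌋ = 2, remainder 1
⌊4/1⌋ = 4, remainder 0

[1; 3, 2, 4]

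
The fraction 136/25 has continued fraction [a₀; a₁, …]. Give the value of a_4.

136 ÷ 25 → quotient 5, remainder 11
25 ÷ 11 → quotient 2, remainder 3
11 ÷ 3 → quotient 3, remainder 2
3 ÷ 2 → quotient 1, remainder 1
2 ÷ 1 → quotient 2, remainder 0

2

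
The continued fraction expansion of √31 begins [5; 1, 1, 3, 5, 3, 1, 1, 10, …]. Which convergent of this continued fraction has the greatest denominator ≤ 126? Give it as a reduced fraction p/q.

657/118

a_0 = 5: 5/1  (≤ bound)
a_1 = 1: 6/1  (≤ bound)
a_2 = 1: 11/2  (≤ bound)
a_3 = 3: 39/7  (≤ bound)
a_4 = 5: 206/37  (≤ bound)
a_5 = 3: 657/118  (≤ bound)
a_6 = 1: 863/155  (> 126, stop)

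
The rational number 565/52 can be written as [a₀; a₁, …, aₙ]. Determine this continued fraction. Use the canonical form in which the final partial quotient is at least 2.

Apply division with remainder until the remainder is 0:
565 = 10·52 + 45, so a_0 = 10
52 = 1·45 + 7, so a_1 = 1
45 = 6·7 + 3, so a_2 = 6
7 = 2·3 + 1, so a_3 = 2
3 = 3·1 + 0, so a_4 = 3

[10; 1, 6, 2, 3]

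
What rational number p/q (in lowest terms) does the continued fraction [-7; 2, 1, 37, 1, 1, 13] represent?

Start with 13.
1 + 1/(13/1) = 1 + 1/13 = 14/13
1 + 1/(14/13) = 1 + 13/14 = 27/14
37 + 1/(27/14) = 37 + 14/27 = 1013/27
1 + 1/(1013/27) = 1 + 27/1013 = 1040/1013
2 + 1/(1040/1013) = 2 + 1013/1040 = 3093/1040
-7 + 1/(3093/1040) = -7 + 1040/3093 = -20611/3093

-20611/3093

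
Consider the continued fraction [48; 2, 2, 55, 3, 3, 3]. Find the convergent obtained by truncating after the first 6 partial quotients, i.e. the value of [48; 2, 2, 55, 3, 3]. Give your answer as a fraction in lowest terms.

134796/2785

Collapse the nested fraction from the inside out:
Start with 3.
3 + 1/(3/1) = 3 + 1/3 = 10/3
55 + 1/(10/3) = 55 + 3/10 = 553/10
2 + 1/(553/10) = 2 + 10/553 = 1116/553
2 + 1/(1116/553) = 2 + 553/1116 = 2785/1116
48 + 1/(2785/1116) = 48 + 1116/2785 = 134796/2785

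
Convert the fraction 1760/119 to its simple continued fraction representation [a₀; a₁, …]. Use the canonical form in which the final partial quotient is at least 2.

1760 ÷ 119 → quotient 14, remainder 94
119 ÷ 94 → quotient 1, remainder 25
94 ÷ 25 → quotient 3, remainder 19
25 ÷ 19 → quotient 1, remainder 6
19 ÷ 6 → quotient 3, remainder 1
6 ÷ 1 → quotient 6, remainder 0

[14; 1, 3, 1, 3, 6]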